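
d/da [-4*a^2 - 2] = -8*a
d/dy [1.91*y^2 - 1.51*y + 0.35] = 3.82*y - 1.51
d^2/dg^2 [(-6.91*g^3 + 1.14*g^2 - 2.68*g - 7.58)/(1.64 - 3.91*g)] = (211.281542*g^3 - 265.858104*g^2 + 111.510816*g + 260.005772)/(59.776471*g^3 - 75.217452*g^2 + 31.549008*g - 4.410944)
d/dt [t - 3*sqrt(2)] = 1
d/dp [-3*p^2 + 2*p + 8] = 2 - 6*p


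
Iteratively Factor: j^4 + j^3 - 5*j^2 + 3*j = (j - 1)*(j^3 + 2*j^2 - 3*j) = j*(j - 1)*(j^2 + 2*j - 3) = j*(j - 1)^2*(j + 3)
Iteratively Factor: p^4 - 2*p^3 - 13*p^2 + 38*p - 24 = (p - 1)*(p^3 - p^2 - 14*p + 24) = (p - 2)*(p - 1)*(p^2 + p - 12) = (p - 2)*(p - 1)*(p + 4)*(p - 3)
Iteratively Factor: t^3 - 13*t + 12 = (t + 4)*(t^2 - 4*t + 3) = (t - 3)*(t + 4)*(t - 1)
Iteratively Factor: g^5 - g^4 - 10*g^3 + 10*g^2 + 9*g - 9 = (g + 3)*(g^4 - 4*g^3 + 2*g^2 + 4*g - 3) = (g - 1)*(g + 3)*(g^3 - 3*g^2 - g + 3) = (g - 3)*(g - 1)*(g + 3)*(g^2 - 1) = (g - 3)*(g - 1)^2*(g + 3)*(g + 1)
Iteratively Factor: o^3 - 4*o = (o - 2)*(o^2 + 2*o) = (o - 2)*(o + 2)*(o)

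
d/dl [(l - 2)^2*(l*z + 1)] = (l - 2)*(2*l*z + z*(l - 2) + 2)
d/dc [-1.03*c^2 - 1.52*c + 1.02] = -2.06*c - 1.52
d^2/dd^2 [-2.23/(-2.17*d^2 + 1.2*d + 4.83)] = (21.001694*d^2 - 11.61384*d - 2.23*(4.34*d - 1.2)*(8.68*d - 2.4) - 46.745706)/(-2.17*d^2 + 1.2*d + 4.83)^3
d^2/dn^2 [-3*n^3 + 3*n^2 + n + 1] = 6 - 18*n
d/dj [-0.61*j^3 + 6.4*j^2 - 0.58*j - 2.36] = -1.83*j^2 + 12.8*j - 0.58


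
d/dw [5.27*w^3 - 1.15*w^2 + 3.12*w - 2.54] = 15.81*w^2 - 2.3*w + 3.12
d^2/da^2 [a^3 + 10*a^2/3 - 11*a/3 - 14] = 6*a + 20/3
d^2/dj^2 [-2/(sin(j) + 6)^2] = 4*(2*sin(j)^2 - 6*sin(j) - 3)/(sin(j) + 6)^4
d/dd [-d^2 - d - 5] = -2*d - 1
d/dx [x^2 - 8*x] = 2*x - 8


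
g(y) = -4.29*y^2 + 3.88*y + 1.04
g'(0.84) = -3.33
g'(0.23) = 1.91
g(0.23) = 1.71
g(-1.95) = -22.84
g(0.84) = 1.27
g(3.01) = -26.15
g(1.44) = -2.27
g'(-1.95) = 20.61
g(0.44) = 1.92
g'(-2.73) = 27.30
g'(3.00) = -21.86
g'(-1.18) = 14.00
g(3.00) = -25.93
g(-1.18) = -9.51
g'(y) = 3.88 - 8.58*y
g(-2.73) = -41.53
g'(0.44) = 0.10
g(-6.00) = -176.68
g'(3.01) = -21.95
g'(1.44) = -8.48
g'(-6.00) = 55.36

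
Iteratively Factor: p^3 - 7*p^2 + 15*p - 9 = (p - 3)*(p^2 - 4*p + 3) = (p - 3)^2*(p - 1)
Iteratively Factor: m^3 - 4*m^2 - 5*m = (m)*(m^2 - 4*m - 5) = m*(m + 1)*(m - 5)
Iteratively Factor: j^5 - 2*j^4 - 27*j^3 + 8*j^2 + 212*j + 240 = (j - 5)*(j^4 + 3*j^3 - 12*j^2 - 52*j - 48) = (j - 5)*(j + 2)*(j^3 + j^2 - 14*j - 24) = (j - 5)*(j + 2)*(j + 3)*(j^2 - 2*j - 8) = (j - 5)*(j - 4)*(j + 2)*(j + 3)*(j + 2)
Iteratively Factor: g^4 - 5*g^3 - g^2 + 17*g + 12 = (g + 1)*(g^3 - 6*g^2 + 5*g + 12) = (g - 3)*(g + 1)*(g^2 - 3*g - 4) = (g - 3)*(g + 1)^2*(g - 4)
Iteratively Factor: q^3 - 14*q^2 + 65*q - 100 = (q - 5)*(q^2 - 9*q + 20) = (q - 5)*(q - 4)*(q - 5)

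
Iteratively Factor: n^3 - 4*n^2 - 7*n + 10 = (n - 5)*(n^2 + n - 2) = (n - 5)*(n + 2)*(n - 1)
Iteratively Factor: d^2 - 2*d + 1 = (d - 1)*(d - 1)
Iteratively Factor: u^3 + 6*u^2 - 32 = (u - 2)*(u^2 + 8*u + 16) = (u - 2)*(u + 4)*(u + 4)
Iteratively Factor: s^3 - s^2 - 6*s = (s)*(s^2 - s - 6) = s*(s - 3)*(s + 2)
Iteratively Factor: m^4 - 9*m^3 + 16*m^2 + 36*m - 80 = (m - 5)*(m^3 - 4*m^2 - 4*m + 16) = (m - 5)*(m - 4)*(m^2 - 4) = (m - 5)*(m - 4)*(m - 2)*(m + 2)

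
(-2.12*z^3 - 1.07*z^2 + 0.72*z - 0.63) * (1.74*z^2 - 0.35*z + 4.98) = -3.6888*z^5 - 1.1198*z^4 - 8.9303*z^3 - 6.6768*z^2 + 3.8061*z - 3.1374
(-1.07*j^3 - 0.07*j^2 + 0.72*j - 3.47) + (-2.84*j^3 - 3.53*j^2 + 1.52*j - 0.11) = -3.91*j^3 - 3.6*j^2 + 2.24*j - 3.58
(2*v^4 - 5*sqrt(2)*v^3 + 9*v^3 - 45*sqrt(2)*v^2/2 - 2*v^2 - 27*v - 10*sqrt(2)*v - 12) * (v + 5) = 2*v^5 - 5*sqrt(2)*v^4 + 19*v^4 - 95*sqrt(2)*v^3/2 + 43*v^3 - 245*sqrt(2)*v^2/2 - 37*v^2 - 147*v - 50*sqrt(2)*v - 60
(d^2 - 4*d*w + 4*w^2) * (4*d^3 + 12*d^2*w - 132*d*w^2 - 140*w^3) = 4*d^5 - 4*d^4*w - 164*d^3*w^2 + 436*d^2*w^3 + 32*d*w^4 - 560*w^5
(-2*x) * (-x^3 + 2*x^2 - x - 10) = 2*x^4 - 4*x^3 + 2*x^2 + 20*x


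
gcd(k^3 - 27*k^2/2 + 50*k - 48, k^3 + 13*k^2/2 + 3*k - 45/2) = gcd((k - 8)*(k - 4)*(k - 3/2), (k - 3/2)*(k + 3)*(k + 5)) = k - 3/2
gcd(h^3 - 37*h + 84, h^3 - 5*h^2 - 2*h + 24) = h^2 - 7*h + 12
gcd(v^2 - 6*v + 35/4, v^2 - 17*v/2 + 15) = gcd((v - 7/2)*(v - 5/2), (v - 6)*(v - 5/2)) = v - 5/2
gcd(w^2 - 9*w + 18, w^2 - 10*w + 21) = w - 3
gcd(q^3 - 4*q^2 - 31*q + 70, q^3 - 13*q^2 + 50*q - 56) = q^2 - 9*q + 14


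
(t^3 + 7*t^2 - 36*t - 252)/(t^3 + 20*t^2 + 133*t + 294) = (t - 6)/(t + 7)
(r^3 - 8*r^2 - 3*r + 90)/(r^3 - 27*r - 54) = (r - 5)/(r + 3)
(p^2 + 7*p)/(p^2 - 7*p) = (p + 7)/(p - 7)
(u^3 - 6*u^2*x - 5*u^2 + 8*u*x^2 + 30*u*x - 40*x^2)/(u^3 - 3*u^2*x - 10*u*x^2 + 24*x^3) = (u - 5)/(u + 3*x)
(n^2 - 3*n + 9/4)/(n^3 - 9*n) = (n^2 - 3*n + 9/4)/(n*(n^2 - 9))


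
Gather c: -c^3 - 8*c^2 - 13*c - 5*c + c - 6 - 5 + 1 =-c^3 - 8*c^2 - 17*c - 10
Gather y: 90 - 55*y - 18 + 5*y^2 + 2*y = 5*y^2 - 53*y + 72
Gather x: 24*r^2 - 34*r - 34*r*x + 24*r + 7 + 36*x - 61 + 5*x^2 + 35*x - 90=24*r^2 - 10*r + 5*x^2 + x*(71 - 34*r) - 144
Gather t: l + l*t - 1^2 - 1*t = l + t*(l - 1) - 1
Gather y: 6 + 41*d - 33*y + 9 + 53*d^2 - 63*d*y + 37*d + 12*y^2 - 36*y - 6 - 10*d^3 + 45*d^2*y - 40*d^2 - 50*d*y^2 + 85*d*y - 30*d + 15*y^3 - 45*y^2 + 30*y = -10*d^3 + 13*d^2 + 48*d + 15*y^3 + y^2*(-50*d - 33) + y*(45*d^2 + 22*d - 39) + 9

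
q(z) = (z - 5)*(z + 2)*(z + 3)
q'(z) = (z - 5)*(z + 2) + (z - 5)*(z + 3) + (z + 2)*(z + 3) = 3*z^2 - 19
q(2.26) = -61.40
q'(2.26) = -3.68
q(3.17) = -58.37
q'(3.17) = 11.15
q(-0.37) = -23.02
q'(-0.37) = -18.59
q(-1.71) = -2.51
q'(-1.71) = -10.23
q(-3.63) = -8.86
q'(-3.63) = 20.53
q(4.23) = -34.68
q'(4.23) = 34.68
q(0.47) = -38.83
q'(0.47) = -18.34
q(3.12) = -58.91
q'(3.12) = 10.20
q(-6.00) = -132.00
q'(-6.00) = 89.00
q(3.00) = -60.00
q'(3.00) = 8.00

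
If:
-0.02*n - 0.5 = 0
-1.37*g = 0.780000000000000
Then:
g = -0.57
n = -25.00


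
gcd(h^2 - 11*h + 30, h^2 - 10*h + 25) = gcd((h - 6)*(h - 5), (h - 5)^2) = h - 5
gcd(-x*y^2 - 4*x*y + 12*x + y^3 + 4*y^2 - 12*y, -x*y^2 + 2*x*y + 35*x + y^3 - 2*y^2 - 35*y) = x - y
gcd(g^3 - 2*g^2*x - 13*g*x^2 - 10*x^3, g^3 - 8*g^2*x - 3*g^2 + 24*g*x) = 1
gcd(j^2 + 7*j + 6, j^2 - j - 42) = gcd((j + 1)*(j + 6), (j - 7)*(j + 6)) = j + 6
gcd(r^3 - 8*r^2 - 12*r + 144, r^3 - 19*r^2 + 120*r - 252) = r^2 - 12*r + 36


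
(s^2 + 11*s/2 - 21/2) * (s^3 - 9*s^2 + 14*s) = s^5 - 7*s^4/2 - 46*s^3 + 343*s^2/2 - 147*s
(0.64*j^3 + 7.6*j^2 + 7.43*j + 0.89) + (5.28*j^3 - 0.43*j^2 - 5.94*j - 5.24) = 5.92*j^3 + 7.17*j^2 + 1.49*j - 4.35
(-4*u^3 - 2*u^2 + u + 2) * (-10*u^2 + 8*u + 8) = 40*u^5 - 12*u^4 - 58*u^3 - 28*u^2 + 24*u + 16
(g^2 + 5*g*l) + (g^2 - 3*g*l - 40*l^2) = 2*g^2 + 2*g*l - 40*l^2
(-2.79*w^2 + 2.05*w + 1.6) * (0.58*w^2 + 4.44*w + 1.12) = -1.6182*w^4 - 11.1986*w^3 + 6.9052*w^2 + 9.4*w + 1.792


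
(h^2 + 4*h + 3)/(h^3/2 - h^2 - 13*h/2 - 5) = 2*(h + 3)/(h^2 - 3*h - 10)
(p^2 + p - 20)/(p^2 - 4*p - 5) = (-p^2 - p + 20)/(-p^2 + 4*p + 5)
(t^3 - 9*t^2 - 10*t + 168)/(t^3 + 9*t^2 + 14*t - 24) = (t^2 - 13*t + 42)/(t^2 + 5*t - 6)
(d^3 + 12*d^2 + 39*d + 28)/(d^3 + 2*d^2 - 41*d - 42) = (d + 4)/(d - 6)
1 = 1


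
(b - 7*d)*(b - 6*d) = b^2 - 13*b*d + 42*d^2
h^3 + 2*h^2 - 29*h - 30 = (h - 5)*(h + 1)*(h + 6)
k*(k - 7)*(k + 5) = k^3 - 2*k^2 - 35*k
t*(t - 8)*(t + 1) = t^3 - 7*t^2 - 8*t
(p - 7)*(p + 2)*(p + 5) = p^3 - 39*p - 70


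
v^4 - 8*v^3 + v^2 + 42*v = v*(v - 7)*(v - 3)*(v + 2)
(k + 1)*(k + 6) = k^2 + 7*k + 6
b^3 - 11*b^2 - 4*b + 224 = (b - 8)*(b - 7)*(b + 4)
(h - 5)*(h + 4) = h^2 - h - 20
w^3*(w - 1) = w^4 - w^3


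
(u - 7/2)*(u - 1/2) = u^2 - 4*u + 7/4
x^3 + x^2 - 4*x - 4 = (x - 2)*(x + 1)*(x + 2)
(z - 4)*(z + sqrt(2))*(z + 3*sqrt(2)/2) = z^3 - 4*z^2 + 5*sqrt(2)*z^2/2 - 10*sqrt(2)*z + 3*z - 12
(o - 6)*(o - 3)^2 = o^3 - 12*o^2 + 45*o - 54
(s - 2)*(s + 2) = s^2 - 4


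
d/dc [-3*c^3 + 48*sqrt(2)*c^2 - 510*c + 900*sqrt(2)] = -9*c^2 + 96*sqrt(2)*c - 510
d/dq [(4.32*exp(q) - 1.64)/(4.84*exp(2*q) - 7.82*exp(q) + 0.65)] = (-20.9088*exp(2*q) + 15.8752*exp(q) - 10.0168)*exp(q)/(23.4256*exp(4*q) - 75.6976*exp(3*q) + 67.4444*exp(2*q) - 10.166*exp(q) + 0.4225)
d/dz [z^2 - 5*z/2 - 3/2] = 2*z - 5/2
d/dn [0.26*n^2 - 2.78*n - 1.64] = 0.52*n - 2.78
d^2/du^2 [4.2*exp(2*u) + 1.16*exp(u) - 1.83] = (16.8*exp(u) + 1.16)*exp(u)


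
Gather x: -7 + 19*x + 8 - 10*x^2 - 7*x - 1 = -10*x^2 + 12*x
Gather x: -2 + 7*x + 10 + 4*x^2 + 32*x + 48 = 4*x^2 + 39*x + 56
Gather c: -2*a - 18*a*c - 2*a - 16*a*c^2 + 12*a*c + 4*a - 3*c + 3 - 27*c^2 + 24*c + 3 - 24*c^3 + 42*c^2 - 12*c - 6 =-24*c^3 + c^2*(15 - 16*a) + c*(9 - 6*a)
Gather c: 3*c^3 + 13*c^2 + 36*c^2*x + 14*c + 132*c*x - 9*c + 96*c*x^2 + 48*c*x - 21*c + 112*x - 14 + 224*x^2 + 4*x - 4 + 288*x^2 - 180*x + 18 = 3*c^3 + c^2*(36*x + 13) + c*(96*x^2 + 180*x - 16) + 512*x^2 - 64*x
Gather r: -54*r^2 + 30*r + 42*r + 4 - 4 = -54*r^2 + 72*r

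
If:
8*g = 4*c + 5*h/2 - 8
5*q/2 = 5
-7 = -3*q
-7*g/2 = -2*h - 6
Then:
No Solution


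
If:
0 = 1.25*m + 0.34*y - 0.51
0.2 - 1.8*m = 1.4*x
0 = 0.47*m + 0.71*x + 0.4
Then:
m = 1.13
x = -1.31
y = -2.66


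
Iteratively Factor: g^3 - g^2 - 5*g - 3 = (g + 1)*(g^2 - 2*g - 3) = (g - 3)*(g + 1)*(g + 1)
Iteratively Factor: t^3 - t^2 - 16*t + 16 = (t - 1)*(t^2 - 16) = (t - 1)*(t + 4)*(t - 4)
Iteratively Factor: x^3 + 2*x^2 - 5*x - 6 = (x + 3)*(x^2 - x - 2) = (x - 2)*(x + 3)*(x + 1)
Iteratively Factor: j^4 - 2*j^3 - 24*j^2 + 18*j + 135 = (j - 3)*(j^3 + j^2 - 21*j - 45) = (j - 3)*(j + 3)*(j^2 - 2*j - 15) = (j - 5)*(j - 3)*(j + 3)*(j + 3)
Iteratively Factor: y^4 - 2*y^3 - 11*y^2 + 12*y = (y)*(y^3 - 2*y^2 - 11*y + 12) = y*(y + 3)*(y^2 - 5*y + 4) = y*(y - 4)*(y + 3)*(y - 1)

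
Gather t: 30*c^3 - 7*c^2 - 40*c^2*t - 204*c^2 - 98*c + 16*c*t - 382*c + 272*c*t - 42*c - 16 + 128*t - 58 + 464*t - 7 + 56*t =30*c^3 - 211*c^2 - 522*c + t*(-40*c^2 + 288*c + 648) - 81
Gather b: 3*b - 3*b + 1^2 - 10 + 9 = 0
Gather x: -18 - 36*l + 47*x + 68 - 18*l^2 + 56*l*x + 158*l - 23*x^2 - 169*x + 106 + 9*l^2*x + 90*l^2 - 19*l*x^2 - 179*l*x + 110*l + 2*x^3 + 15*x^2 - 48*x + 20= 72*l^2 + 232*l + 2*x^3 + x^2*(-19*l - 8) + x*(9*l^2 - 123*l - 170) + 176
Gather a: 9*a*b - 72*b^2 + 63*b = 9*a*b - 72*b^2 + 63*b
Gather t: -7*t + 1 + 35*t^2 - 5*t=35*t^2 - 12*t + 1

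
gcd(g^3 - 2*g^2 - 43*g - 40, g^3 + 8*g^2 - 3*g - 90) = g + 5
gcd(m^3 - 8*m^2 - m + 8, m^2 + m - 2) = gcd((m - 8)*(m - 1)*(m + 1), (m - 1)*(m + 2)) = m - 1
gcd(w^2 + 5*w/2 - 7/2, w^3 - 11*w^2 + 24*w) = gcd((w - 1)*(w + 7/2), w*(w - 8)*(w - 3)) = 1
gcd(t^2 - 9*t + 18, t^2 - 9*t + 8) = 1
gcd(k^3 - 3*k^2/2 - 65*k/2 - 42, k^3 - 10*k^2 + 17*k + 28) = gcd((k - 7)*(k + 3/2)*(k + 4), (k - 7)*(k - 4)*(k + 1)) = k - 7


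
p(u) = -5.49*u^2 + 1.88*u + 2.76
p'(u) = 1.88 - 10.98*u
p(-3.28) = -62.47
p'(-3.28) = 37.89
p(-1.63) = -14.89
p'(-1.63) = 19.78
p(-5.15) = -152.53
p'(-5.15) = 58.43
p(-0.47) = 0.66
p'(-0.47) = 7.04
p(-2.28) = -30.07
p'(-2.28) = 26.91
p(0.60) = 1.91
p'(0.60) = -4.71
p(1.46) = -6.20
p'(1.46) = -14.15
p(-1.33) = -9.45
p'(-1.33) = 16.48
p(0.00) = 2.76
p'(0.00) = 1.88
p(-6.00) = -206.16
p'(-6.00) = 67.76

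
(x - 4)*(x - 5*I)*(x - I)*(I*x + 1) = I*x^4 + 7*x^3 - 4*I*x^3 - 28*x^2 - 11*I*x^2 - 5*x + 44*I*x + 20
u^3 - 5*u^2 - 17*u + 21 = (u - 7)*(u - 1)*(u + 3)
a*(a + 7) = a^2 + 7*a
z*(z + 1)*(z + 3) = z^3 + 4*z^2 + 3*z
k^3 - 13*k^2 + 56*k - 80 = (k - 5)*(k - 4)^2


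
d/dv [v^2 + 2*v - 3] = 2*v + 2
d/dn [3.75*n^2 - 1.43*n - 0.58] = 7.5*n - 1.43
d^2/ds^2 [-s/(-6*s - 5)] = -60/(6*s + 5)^3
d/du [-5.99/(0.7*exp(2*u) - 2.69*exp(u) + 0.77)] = (8.386*exp(u) - 16.1131)*exp(u)/(0.7*exp(2*u) - 2.69*exp(u) + 0.77)^2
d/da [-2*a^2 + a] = 1 - 4*a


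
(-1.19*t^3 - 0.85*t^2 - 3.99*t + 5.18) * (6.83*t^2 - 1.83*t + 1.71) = -8.1277*t^5 - 3.6278*t^4 - 27.7311*t^3 + 41.2276*t^2 - 16.3023*t + 8.8578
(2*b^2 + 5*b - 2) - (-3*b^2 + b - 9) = 5*b^2 + 4*b + 7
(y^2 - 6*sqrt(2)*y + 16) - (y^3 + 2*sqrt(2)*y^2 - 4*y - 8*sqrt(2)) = -y^3 - 2*sqrt(2)*y^2 + y^2 - 6*sqrt(2)*y + 4*y + 8*sqrt(2) + 16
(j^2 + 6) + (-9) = j^2 - 3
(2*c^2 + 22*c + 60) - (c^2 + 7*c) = c^2 + 15*c + 60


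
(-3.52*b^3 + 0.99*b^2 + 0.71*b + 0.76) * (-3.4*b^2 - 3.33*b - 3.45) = 11.968*b^5 + 8.3556*b^4 + 6.4333*b^3 - 8.3638*b^2 - 4.9803*b - 2.622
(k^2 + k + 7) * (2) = 2*k^2 + 2*k + 14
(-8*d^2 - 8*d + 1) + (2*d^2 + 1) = -6*d^2 - 8*d + 2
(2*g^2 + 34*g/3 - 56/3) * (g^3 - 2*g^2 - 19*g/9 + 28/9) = 2*g^5 + 22*g^4/3 - 410*g^3/9 + 530*g^2/27 + 224*g/3 - 1568/27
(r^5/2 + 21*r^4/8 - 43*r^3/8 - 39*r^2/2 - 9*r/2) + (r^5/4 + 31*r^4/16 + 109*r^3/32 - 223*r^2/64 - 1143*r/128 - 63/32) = 3*r^5/4 + 73*r^4/16 - 63*r^3/32 - 1471*r^2/64 - 1719*r/128 - 63/32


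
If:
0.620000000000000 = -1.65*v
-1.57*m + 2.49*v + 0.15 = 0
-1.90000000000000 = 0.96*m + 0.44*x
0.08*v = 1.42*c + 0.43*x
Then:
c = 0.96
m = -0.50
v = -0.38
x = -3.23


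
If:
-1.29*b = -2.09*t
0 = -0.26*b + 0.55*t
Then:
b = 0.00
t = 0.00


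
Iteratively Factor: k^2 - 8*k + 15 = (k - 5)*(k - 3)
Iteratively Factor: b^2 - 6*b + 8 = (b - 2)*(b - 4)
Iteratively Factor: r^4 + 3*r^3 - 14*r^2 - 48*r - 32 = (r - 4)*(r^3 + 7*r^2 + 14*r + 8) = (r - 4)*(r + 2)*(r^2 + 5*r + 4) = (r - 4)*(r + 1)*(r + 2)*(r + 4)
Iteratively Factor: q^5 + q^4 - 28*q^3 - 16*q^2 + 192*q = (q + 4)*(q^4 - 3*q^3 - 16*q^2 + 48*q) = (q + 4)^2*(q^3 - 7*q^2 + 12*q) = q*(q + 4)^2*(q^2 - 7*q + 12) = q*(q - 4)*(q + 4)^2*(q - 3)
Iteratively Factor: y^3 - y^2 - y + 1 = (y + 1)*(y^2 - 2*y + 1) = (y - 1)*(y + 1)*(y - 1)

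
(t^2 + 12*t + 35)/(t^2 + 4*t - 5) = (t + 7)/(t - 1)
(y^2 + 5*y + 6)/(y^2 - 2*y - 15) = (y + 2)/(y - 5)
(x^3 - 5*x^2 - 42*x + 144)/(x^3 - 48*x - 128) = (x^2 + 3*x - 18)/(x^2 + 8*x + 16)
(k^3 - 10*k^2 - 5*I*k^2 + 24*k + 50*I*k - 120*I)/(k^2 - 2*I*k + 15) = (k^2 - 10*k + 24)/(k + 3*I)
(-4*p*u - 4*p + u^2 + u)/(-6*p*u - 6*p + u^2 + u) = (4*p - u)/(6*p - u)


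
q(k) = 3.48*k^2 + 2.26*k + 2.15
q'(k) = 6.96*k + 2.26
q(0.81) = 6.26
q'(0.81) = 7.90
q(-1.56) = 7.09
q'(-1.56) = -8.60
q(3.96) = 65.67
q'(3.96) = 29.82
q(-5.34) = 89.32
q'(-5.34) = -34.91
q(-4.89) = 74.31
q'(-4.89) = -31.77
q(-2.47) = 17.80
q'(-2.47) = -14.93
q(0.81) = 6.26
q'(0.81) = 7.90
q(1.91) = 19.16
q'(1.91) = 15.55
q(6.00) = 140.99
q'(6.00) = 44.02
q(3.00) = 40.25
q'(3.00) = 23.14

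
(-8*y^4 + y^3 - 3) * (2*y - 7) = -16*y^5 + 58*y^4 - 7*y^3 - 6*y + 21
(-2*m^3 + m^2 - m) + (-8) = -2*m^3 + m^2 - m - 8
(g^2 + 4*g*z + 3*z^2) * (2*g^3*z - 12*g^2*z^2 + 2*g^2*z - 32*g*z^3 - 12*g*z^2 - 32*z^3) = 2*g^5*z - 4*g^4*z^2 + 2*g^4*z - 74*g^3*z^3 - 4*g^3*z^2 - 164*g^2*z^4 - 74*g^2*z^3 - 96*g*z^5 - 164*g*z^4 - 96*z^5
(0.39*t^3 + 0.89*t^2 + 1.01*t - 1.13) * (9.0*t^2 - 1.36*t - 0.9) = 3.51*t^5 + 7.4796*t^4 + 7.5286*t^3 - 12.3446*t^2 + 0.6278*t + 1.017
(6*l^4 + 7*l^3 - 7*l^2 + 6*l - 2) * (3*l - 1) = 18*l^5 + 15*l^4 - 28*l^3 + 25*l^2 - 12*l + 2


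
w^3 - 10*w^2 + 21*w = w*(w - 7)*(w - 3)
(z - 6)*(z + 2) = z^2 - 4*z - 12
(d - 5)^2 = d^2 - 10*d + 25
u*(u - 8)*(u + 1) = u^3 - 7*u^2 - 8*u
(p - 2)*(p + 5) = p^2 + 3*p - 10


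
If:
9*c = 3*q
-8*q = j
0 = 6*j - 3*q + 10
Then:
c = 10/153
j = -80/51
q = 10/51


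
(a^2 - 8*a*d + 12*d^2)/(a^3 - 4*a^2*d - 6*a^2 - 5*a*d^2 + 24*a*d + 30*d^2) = (a^2 - 8*a*d + 12*d^2)/(a^3 - 4*a^2*d - 6*a^2 - 5*a*d^2 + 24*a*d + 30*d^2)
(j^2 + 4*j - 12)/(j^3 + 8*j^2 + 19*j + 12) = (j^2 + 4*j - 12)/(j^3 + 8*j^2 + 19*j + 12)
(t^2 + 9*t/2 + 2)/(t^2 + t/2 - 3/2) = (2*t^2 + 9*t + 4)/(2*t^2 + t - 3)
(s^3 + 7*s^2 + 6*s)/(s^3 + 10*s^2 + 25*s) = (s^2 + 7*s + 6)/(s^2 + 10*s + 25)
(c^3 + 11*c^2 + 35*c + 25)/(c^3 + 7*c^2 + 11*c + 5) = (c + 5)/(c + 1)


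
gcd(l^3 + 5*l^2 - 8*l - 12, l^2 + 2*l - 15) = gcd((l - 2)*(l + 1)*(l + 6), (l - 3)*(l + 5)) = 1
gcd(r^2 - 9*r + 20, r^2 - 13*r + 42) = 1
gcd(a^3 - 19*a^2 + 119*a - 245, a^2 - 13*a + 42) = a - 7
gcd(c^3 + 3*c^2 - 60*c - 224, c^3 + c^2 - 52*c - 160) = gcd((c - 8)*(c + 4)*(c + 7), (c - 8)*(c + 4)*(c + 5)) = c^2 - 4*c - 32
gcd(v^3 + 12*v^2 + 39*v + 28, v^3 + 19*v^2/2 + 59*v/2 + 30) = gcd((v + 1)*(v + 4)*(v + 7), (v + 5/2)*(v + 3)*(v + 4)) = v + 4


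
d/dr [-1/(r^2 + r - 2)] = (2*r + 1)/(r^2 + r - 2)^2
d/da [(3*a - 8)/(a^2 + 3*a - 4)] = (-3*a^2 + 16*a + 12)/(a^4 + 6*a^3 + a^2 - 24*a + 16)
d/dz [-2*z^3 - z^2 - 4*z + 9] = -6*z^2 - 2*z - 4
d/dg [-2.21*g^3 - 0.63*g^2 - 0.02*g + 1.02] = -6.63*g^2 - 1.26*g - 0.02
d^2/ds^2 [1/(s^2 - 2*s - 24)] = 2*(s^2 - 2*s - 4*(s - 1)^2 - 24)/(-s^2 + 2*s + 24)^3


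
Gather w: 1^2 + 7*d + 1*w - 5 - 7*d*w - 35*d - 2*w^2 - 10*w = -28*d - 2*w^2 + w*(-7*d - 9) - 4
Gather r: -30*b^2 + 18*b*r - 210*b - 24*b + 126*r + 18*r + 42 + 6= -30*b^2 - 234*b + r*(18*b + 144) + 48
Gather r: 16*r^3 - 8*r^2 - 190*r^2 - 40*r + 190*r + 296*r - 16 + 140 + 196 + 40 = 16*r^3 - 198*r^2 + 446*r + 360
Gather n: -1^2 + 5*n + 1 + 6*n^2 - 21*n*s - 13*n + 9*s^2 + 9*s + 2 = 6*n^2 + n*(-21*s - 8) + 9*s^2 + 9*s + 2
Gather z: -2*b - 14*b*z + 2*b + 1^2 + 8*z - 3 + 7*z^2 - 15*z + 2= 7*z^2 + z*(-14*b - 7)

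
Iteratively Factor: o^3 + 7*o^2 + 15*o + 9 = (o + 3)*(o^2 + 4*o + 3) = (o + 3)^2*(o + 1)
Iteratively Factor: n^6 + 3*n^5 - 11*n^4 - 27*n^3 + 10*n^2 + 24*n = (n + 2)*(n^5 + n^4 - 13*n^3 - n^2 + 12*n) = (n - 3)*(n + 2)*(n^4 + 4*n^3 - n^2 - 4*n) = (n - 3)*(n + 2)*(n + 4)*(n^3 - n) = (n - 3)*(n + 1)*(n + 2)*(n + 4)*(n^2 - n) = (n - 3)*(n - 1)*(n + 1)*(n + 2)*(n + 4)*(n)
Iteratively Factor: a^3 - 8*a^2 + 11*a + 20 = (a + 1)*(a^2 - 9*a + 20) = (a - 4)*(a + 1)*(a - 5)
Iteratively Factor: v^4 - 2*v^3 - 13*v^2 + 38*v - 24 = (v + 4)*(v^3 - 6*v^2 + 11*v - 6) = (v - 1)*(v + 4)*(v^2 - 5*v + 6) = (v - 2)*(v - 1)*(v + 4)*(v - 3)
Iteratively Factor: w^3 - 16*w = (w + 4)*(w^2 - 4*w) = (w - 4)*(w + 4)*(w)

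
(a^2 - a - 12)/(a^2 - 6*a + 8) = (a + 3)/(a - 2)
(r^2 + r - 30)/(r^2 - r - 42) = (r - 5)/(r - 7)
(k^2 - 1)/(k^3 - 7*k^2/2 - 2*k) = 2*(1 - k^2)/(k*(-2*k^2 + 7*k + 4))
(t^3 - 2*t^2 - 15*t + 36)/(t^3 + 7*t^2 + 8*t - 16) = (t^2 - 6*t + 9)/(t^2 + 3*t - 4)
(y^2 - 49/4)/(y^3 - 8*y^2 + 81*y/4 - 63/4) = (2*y + 7)/(2*y^2 - 9*y + 9)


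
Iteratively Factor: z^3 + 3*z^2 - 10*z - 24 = (z + 2)*(z^2 + z - 12) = (z - 3)*(z + 2)*(z + 4)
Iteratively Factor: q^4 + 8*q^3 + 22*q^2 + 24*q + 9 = (q + 3)*(q^3 + 5*q^2 + 7*q + 3) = (q + 1)*(q + 3)*(q^2 + 4*q + 3) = (q + 1)*(q + 3)^2*(q + 1)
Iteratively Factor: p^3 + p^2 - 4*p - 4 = (p + 2)*(p^2 - p - 2) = (p + 1)*(p + 2)*(p - 2)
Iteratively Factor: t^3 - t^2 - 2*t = (t + 1)*(t^2 - 2*t) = (t - 2)*(t + 1)*(t)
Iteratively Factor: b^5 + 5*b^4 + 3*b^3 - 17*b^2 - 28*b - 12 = (b + 2)*(b^4 + 3*b^3 - 3*b^2 - 11*b - 6) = (b + 1)*(b + 2)*(b^3 + 2*b^2 - 5*b - 6) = (b - 2)*(b + 1)*(b + 2)*(b^2 + 4*b + 3) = (b - 2)*(b + 1)^2*(b + 2)*(b + 3)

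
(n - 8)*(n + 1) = n^2 - 7*n - 8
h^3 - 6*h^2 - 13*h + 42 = (h - 7)*(h - 2)*(h + 3)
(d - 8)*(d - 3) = d^2 - 11*d + 24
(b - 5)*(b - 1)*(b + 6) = b^3 - 31*b + 30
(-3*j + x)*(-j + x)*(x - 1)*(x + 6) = 3*j^2*x^2 + 15*j^2*x - 18*j^2 - 4*j*x^3 - 20*j*x^2 + 24*j*x + x^4 + 5*x^3 - 6*x^2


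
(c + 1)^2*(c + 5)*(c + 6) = c^4 + 13*c^3 + 53*c^2 + 71*c + 30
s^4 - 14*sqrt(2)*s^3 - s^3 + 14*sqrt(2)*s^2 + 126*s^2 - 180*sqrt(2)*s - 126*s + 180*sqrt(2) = (s - 1)*(s - 6*sqrt(2))*(s - 5*sqrt(2))*(s - 3*sqrt(2))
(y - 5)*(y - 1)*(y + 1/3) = y^3 - 17*y^2/3 + 3*y + 5/3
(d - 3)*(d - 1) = d^2 - 4*d + 3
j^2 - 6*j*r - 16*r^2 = (j - 8*r)*(j + 2*r)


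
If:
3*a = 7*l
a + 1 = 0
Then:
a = -1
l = -3/7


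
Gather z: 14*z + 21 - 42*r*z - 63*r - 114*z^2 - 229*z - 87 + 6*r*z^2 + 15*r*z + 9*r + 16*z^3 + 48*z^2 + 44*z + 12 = -54*r + 16*z^3 + z^2*(6*r - 66) + z*(-27*r - 171) - 54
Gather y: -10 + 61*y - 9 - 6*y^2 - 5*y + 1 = -6*y^2 + 56*y - 18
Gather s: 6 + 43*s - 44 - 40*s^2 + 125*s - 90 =-40*s^2 + 168*s - 128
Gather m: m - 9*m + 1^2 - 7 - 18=-8*m - 24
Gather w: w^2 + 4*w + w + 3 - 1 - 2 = w^2 + 5*w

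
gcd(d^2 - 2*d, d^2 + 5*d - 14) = d - 2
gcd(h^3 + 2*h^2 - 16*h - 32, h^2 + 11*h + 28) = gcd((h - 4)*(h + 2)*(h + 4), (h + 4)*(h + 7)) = h + 4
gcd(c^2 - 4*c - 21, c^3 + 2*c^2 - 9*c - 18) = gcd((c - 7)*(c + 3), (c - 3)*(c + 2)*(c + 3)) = c + 3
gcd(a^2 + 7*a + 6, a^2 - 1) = a + 1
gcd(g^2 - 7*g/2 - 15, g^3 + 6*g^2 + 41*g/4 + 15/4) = g + 5/2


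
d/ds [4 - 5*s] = -5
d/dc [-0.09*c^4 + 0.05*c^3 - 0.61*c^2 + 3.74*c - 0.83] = -0.36*c^3 + 0.15*c^2 - 1.22*c + 3.74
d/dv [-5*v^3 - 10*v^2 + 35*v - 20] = -15*v^2 - 20*v + 35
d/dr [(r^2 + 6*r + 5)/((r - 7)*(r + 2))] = (-11*r^2 - 38*r - 59)/(r^4 - 10*r^3 - 3*r^2 + 140*r + 196)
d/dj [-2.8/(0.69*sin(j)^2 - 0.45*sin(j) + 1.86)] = (3.864*sin(j) - 1.26)*cos(j)/(0.69*sin(j)^2 - 0.45*sin(j) + 1.86)^2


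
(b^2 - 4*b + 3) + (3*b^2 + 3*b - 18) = 4*b^2 - b - 15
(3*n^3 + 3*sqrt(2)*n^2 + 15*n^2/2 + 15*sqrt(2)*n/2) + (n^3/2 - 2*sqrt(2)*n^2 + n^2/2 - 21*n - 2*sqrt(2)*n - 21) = 7*n^3/2 + sqrt(2)*n^2 + 8*n^2 - 21*n + 11*sqrt(2)*n/2 - 21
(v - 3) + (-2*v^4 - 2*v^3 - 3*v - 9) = -2*v^4 - 2*v^3 - 2*v - 12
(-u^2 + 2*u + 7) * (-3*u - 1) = 3*u^3 - 5*u^2 - 23*u - 7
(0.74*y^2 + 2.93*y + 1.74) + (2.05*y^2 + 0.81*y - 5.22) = 2.79*y^2 + 3.74*y - 3.48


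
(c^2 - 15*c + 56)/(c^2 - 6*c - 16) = (c - 7)/(c + 2)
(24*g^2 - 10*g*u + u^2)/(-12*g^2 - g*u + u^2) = (-6*g + u)/(3*g + u)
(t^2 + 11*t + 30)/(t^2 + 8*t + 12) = (t + 5)/(t + 2)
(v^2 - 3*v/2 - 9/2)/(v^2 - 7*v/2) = (2*v^2 - 3*v - 9)/(v*(2*v - 7))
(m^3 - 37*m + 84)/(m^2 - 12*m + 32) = (m^2 + 4*m - 21)/(m - 8)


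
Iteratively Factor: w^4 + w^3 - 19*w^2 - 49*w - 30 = (w - 5)*(w^3 + 6*w^2 + 11*w + 6) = (w - 5)*(w + 3)*(w^2 + 3*w + 2) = (w - 5)*(w + 1)*(w + 3)*(w + 2)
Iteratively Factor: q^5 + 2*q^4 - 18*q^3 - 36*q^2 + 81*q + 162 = (q - 3)*(q^4 + 5*q^3 - 3*q^2 - 45*q - 54) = (q - 3)^2*(q^3 + 8*q^2 + 21*q + 18) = (q - 3)^2*(q + 2)*(q^2 + 6*q + 9) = (q - 3)^2*(q + 2)*(q + 3)*(q + 3)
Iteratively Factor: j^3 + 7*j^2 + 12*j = (j + 4)*(j^2 + 3*j) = j*(j + 4)*(j + 3)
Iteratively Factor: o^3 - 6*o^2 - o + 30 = (o - 5)*(o^2 - o - 6) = (o - 5)*(o - 3)*(o + 2)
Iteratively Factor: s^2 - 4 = (s - 2)*(s + 2)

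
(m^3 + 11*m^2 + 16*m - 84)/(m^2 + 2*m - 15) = (m^3 + 11*m^2 + 16*m - 84)/(m^2 + 2*m - 15)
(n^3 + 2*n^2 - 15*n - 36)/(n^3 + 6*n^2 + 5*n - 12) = (n^2 - n - 12)/(n^2 + 3*n - 4)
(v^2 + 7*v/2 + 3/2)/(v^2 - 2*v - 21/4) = 2*(2*v^2 + 7*v + 3)/(4*v^2 - 8*v - 21)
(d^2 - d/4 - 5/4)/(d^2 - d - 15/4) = (-4*d^2 + d + 5)/(-4*d^2 + 4*d + 15)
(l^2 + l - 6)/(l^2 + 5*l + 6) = (l - 2)/(l + 2)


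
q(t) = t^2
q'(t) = 2*t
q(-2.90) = 8.41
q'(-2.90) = -5.80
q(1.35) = 1.82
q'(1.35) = 2.70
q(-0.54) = 0.29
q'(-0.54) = -1.08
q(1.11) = 1.23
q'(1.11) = 2.22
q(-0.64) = 0.41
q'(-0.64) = -1.28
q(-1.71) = 2.92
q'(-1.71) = -3.42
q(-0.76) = 0.58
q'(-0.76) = -1.52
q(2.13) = 4.54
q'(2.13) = 4.26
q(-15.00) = 225.00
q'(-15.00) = -30.00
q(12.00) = 144.00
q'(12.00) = 24.00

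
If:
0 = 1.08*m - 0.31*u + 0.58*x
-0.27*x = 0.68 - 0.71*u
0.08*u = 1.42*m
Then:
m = 0.06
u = 1.14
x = 0.49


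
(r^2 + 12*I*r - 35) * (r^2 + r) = r^4 + r^3 + 12*I*r^3 - 35*r^2 + 12*I*r^2 - 35*r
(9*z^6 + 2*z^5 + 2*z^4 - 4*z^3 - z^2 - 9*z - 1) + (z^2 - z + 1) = 9*z^6 + 2*z^5 + 2*z^4 - 4*z^3 - 10*z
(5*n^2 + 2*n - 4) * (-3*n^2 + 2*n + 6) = -15*n^4 + 4*n^3 + 46*n^2 + 4*n - 24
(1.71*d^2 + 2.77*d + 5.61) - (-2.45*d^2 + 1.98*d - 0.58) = 4.16*d^2 + 0.79*d + 6.19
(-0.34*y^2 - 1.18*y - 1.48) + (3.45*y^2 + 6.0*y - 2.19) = 3.11*y^2 + 4.82*y - 3.67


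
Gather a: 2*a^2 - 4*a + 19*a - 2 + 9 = 2*a^2 + 15*a + 7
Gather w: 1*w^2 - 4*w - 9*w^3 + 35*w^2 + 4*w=-9*w^3 + 36*w^2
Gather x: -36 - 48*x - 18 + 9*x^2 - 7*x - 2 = 9*x^2 - 55*x - 56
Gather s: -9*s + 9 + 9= 18 - 9*s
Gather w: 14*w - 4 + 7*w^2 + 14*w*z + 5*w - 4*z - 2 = 7*w^2 + w*(14*z + 19) - 4*z - 6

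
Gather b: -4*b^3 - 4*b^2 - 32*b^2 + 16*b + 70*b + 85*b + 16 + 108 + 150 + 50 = -4*b^3 - 36*b^2 + 171*b + 324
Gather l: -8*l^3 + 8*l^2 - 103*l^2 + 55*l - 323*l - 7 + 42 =-8*l^3 - 95*l^2 - 268*l + 35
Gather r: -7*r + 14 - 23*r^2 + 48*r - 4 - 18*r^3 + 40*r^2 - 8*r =-18*r^3 + 17*r^2 + 33*r + 10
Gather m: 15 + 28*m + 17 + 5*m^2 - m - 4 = 5*m^2 + 27*m + 28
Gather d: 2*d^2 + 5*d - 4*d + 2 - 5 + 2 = 2*d^2 + d - 1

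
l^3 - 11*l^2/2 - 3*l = l*(l - 6)*(l + 1/2)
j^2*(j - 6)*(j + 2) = j^4 - 4*j^3 - 12*j^2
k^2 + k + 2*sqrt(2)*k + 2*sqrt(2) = (k + 1)*(k + 2*sqrt(2))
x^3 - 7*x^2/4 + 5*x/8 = x*(x - 5/4)*(x - 1/2)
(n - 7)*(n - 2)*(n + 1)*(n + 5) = n^4 - 3*n^3 - 35*n^2 + 39*n + 70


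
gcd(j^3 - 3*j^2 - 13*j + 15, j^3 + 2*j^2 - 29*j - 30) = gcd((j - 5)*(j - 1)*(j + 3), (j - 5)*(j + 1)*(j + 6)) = j - 5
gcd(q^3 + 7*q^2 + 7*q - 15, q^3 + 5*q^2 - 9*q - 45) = q^2 + 8*q + 15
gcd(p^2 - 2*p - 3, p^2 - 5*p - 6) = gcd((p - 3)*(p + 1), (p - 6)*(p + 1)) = p + 1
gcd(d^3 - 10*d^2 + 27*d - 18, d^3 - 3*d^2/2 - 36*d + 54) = d - 6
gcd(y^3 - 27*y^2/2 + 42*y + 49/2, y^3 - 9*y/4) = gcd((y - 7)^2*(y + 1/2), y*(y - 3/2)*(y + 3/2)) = 1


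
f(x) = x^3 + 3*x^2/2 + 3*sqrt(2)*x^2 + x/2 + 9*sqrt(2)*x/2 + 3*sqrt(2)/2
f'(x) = 3*x^2 + 3*x + 6*sqrt(2)*x + 1/2 + 9*sqrt(2)/2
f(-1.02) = 0.03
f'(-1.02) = -1.73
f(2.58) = 75.23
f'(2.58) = 56.47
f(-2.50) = 5.23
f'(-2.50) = -3.10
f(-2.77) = 5.92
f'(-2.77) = -1.93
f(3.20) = 115.66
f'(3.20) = 74.34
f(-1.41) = 1.06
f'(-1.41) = -3.37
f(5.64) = 402.91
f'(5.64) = 167.07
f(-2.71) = 5.79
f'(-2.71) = -2.23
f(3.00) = 101.40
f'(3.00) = 68.32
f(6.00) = 466.04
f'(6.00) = 183.78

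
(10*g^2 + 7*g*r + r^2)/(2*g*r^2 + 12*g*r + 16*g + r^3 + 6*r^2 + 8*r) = (5*g + r)/(r^2 + 6*r + 8)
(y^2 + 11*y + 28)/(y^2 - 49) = (y + 4)/(y - 7)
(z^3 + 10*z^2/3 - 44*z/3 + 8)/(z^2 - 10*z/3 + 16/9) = 3*(z^2 + 4*z - 12)/(3*z - 8)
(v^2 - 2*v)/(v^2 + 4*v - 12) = v/(v + 6)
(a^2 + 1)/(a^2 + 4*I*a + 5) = (a + I)/(a + 5*I)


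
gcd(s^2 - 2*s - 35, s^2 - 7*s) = s - 7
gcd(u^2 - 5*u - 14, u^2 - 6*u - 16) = u + 2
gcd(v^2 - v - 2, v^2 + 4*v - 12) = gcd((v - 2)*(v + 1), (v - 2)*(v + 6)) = v - 2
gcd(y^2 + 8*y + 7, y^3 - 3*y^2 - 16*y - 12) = y + 1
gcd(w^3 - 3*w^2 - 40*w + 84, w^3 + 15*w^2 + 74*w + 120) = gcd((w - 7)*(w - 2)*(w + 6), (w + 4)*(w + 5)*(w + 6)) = w + 6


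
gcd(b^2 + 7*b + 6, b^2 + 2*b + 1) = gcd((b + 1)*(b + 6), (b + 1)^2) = b + 1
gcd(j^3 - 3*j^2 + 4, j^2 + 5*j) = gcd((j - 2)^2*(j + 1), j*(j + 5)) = 1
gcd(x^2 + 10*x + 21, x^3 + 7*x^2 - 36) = x + 3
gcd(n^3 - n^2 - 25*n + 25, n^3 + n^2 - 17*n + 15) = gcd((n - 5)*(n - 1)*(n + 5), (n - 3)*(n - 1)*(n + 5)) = n^2 + 4*n - 5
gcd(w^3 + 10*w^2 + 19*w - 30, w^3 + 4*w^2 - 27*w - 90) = w + 6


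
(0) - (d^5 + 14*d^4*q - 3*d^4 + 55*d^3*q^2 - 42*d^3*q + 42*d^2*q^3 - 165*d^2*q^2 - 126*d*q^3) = -d^5 - 14*d^4*q + 3*d^4 - 55*d^3*q^2 + 42*d^3*q - 42*d^2*q^3 + 165*d^2*q^2 + 126*d*q^3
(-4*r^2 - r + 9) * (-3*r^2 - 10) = 12*r^4 + 3*r^3 + 13*r^2 + 10*r - 90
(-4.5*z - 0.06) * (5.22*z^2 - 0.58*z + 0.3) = -23.49*z^3 + 2.2968*z^2 - 1.3152*z - 0.018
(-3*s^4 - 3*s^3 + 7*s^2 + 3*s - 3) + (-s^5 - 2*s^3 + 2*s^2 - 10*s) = -s^5 - 3*s^4 - 5*s^3 + 9*s^2 - 7*s - 3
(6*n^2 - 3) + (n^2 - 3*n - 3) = 7*n^2 - 3*n - 6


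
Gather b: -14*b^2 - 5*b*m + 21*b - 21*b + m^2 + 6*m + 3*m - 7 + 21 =-14*b^2 - 5*b*m + m^2 + 9*m + 14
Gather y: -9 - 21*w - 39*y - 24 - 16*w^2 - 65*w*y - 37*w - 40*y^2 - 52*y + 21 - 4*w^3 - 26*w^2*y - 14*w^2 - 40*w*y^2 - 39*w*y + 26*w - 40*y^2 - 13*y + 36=-4*w^3 - 30*w^2 - 32*w + y^2*(-40*w - 80) + y*(-26*w^2 - 104*w - 104) + 24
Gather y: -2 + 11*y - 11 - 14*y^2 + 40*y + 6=-14*y^2 + 51*y - 7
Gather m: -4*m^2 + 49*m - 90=-4*m^2 + 49*m - 90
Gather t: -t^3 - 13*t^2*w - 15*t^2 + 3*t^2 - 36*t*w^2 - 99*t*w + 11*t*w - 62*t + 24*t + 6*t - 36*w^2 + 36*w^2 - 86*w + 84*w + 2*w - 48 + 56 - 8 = -t^3 + t^2*(-13*w - 12) + t*(-36*w^2 - 88*w - 32)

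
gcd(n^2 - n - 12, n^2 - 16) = n - 4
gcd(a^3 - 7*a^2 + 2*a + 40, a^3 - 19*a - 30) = a^2 - 3*a - 10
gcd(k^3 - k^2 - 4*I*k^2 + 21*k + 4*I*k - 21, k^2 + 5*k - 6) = k - 1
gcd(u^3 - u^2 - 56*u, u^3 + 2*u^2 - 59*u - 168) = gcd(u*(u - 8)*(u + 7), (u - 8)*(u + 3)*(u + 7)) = u^2 - u - 56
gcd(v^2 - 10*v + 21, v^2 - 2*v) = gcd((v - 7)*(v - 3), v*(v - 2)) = 1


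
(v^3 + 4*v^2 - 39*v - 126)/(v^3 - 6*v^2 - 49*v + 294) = (v + 3)/(v - 7)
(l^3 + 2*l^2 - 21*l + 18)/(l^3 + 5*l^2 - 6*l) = (l - 3)/l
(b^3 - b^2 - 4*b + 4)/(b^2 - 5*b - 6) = (-b^3 + b^2 + 4*b - 4)/(-b^2 + 5*b + 6)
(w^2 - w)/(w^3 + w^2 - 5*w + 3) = w/(w^2 + 2*w - 3)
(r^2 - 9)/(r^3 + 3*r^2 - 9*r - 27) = 1/(r + 3)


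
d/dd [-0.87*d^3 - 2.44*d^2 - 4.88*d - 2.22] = -2.61*d^2 - 4.88*d - 4.88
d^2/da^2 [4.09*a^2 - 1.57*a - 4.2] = 8.18000000000000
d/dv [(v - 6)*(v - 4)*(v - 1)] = 3*v^2 - 22*v + 34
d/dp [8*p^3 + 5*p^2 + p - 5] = 24*p^2 + 10*p + 1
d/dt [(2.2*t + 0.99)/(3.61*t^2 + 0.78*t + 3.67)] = (-7.942*t^2 - 7.1478*t + 7.3018)/(13.0321*t^4 + 5.6316*t^3 + 27.1058*t^2 + 5.7252*t + 13.4689)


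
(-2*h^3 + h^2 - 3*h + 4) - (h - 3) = -2*h^3 + h^2 - 4*h + 7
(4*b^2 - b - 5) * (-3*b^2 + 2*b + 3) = -12*b^4 + 11*b^3 + 25*b^2 - 13*b - 15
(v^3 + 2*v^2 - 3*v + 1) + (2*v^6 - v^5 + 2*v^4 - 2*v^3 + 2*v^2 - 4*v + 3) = 2*v^6 - v^5 + 2*v^4 - v^3 + 4*v^2 - 7*v + 4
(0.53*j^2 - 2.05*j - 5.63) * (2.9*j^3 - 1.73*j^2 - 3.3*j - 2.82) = 1.537*j^5 - 6.8619*j^4 - 14.5295*j^3 + 15.0103*j^2 + 24.36*j + 15.8766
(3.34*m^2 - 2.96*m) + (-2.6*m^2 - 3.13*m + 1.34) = 0.74*m^2 - 6.09*m + 1.34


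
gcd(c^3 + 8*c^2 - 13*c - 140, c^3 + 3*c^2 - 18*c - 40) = c^2 + c - 20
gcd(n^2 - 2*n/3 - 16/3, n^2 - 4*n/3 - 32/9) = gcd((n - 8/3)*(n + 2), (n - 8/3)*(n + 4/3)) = n - 8/3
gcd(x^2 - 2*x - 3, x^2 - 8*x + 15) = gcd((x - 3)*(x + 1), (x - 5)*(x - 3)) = x - 3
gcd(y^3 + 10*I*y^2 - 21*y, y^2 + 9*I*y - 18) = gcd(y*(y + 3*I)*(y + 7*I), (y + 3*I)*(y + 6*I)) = y + 3*I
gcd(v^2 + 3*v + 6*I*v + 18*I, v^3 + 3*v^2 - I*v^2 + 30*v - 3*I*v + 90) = v + 3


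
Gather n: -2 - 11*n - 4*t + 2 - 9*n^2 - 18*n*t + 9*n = -9*n^2 + n*(-18*t - 2) - 4*t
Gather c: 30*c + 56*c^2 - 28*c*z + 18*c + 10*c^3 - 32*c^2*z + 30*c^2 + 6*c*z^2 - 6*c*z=10*c^3 + c^2*(86 - 32*z) + c*(6*z^2 - 34*z + 48)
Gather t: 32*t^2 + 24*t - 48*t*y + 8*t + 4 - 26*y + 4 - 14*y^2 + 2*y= 32*t^2 + t*(32 - 48*y) - 14*y^2 - 24*y + 8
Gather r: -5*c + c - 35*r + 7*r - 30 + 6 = -4*c - 28*r - 24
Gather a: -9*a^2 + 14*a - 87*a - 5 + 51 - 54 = -9*a^2 - 73*a - 8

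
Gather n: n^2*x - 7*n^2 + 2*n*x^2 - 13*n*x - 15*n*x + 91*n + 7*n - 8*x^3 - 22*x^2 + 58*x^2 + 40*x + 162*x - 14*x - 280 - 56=n^2*(x - 7) + n*(2*x^2 - 28*x + 98) - 8*x^3 + 36*x^2 + 188*x - 336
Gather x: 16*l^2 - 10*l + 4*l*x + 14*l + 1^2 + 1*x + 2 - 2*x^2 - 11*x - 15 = 16*l^2 + 4*l - 2*x^2 + x*(4*l - 10) - 12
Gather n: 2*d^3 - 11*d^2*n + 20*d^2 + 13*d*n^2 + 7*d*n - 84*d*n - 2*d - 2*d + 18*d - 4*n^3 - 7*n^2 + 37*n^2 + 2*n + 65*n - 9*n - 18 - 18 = 2*d^3 + 20*d^2 + 14*d - 4*n^3 + n^2*(13*d + 30) + n*(-11*d^2 - 77*d + 58) - 36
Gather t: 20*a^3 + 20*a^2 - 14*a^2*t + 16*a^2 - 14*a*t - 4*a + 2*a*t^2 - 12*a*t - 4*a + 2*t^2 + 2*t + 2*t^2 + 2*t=20*a^3 + 36*a^2 - 8*a + t^2*(2*a + 4) + t*(-14*a^2 - 26*a + 4)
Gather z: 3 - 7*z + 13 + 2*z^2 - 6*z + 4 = 2*z^2 - 13*z + 20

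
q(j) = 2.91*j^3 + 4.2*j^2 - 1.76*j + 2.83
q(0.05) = 2.75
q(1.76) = 28.61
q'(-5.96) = 258.28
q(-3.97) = -106.07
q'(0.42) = 3.31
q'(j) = 8.73*j^2 + 8.4*j - 1.76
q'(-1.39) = 3.43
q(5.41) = 577.01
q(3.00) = 113.92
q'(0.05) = -1.32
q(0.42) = 3.05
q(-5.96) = -453.56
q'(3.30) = 121.03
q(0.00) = 2.83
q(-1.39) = 5.58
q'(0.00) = -1.76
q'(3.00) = 102.01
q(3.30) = 147.34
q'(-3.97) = 102.48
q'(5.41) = 299.19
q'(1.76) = 40.07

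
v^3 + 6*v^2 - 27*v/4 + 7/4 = (v - 1/2)^2*(v + 7)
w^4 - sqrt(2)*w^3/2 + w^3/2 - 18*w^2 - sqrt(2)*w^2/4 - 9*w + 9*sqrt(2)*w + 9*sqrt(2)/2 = (w + 1/2)*(w - 3*sqrt(2))*(w - sqrt(2)/2)*(w + 3*sqrt(2))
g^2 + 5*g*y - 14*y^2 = (g - 2*y)*(g + 7*y)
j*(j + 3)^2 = j^3 + 6*j^2 + 9*j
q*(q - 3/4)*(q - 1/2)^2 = q^4 - 7*q^3/4 + q^2 - 3*q/16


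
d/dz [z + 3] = 1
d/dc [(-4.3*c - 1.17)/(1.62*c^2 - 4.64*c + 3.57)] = (6.966*c^2 + 3.7908*c - 20.7798)/(2.6244*c^4 - 15.0336*c^3 + 33.0964*c^2 - 33.1296*c + 12.7449)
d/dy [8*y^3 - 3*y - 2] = 24*y^2 - 3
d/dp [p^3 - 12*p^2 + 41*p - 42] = 3*p^2 - 24*p + 41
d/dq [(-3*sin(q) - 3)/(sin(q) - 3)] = 12*cos(q)/(sin(q) - 3)^2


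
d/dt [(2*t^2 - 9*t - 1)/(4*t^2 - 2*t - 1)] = (32*t^2 + 4*t + 7)/(16*t^4 - 16*t^3 - 4*t^2 + 4*t + 1)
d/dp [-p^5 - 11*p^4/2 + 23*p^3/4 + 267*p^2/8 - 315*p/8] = -5*p^4 - 22*p^3 + 69*p^2/4 + 267*p/4 - 315/8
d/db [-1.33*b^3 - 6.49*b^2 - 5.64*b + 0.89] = -3.99*b^2 - 12.98*b - 5.64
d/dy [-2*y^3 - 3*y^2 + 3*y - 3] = -6*y^2 - 6*y + 3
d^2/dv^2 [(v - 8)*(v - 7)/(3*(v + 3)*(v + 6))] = 4*(-4*v^3 + 19*v^2 + 387*v + 1047)/(v^6 + 27*v^5 + 297*v^4 + 1701*v^3 + 5346*v^2 + 8748*v + 5832)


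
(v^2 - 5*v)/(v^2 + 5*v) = (v - 5)/(v + 5)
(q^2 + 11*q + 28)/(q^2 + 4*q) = (q + 7)/q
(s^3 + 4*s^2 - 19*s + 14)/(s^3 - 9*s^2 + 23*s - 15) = (s^2 + 5*s - 14)/(s^2 - 8*s + 15)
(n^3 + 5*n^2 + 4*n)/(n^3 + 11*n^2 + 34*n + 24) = n/(n + 6)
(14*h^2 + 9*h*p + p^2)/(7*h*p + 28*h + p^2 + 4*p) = (2*h + p)/(p + 4)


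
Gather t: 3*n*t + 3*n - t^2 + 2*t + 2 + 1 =3*n - t^2 + t*(3*n + 2) + 3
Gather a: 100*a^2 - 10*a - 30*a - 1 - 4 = 100*a^2 - 40*a - 5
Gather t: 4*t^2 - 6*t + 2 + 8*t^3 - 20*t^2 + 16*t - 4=8*t^3 - 16*t^2 + 10*t - 2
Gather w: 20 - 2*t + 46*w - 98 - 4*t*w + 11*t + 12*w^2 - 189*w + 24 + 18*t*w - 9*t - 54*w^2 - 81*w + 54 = -42*w^2 + w*(14*t - 224)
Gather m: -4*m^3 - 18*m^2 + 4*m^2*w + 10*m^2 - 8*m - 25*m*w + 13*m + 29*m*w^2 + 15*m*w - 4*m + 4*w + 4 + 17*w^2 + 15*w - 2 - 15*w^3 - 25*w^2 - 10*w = -4*m^3 + m^2*(4*w - 8) + m*(29*w^2 - 10*w + 1) - 15*w^3 - 8*w^2 + 9*w + 2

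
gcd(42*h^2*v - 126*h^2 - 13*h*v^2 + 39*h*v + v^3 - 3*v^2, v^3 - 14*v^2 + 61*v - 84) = v - 3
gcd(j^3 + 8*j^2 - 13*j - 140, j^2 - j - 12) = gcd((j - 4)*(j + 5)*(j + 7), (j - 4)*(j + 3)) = j - 4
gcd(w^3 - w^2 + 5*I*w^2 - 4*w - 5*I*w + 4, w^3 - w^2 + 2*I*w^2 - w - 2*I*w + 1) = w^2 + w*(-1 + I) - I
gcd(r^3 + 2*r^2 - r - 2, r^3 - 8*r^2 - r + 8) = r^2 - 1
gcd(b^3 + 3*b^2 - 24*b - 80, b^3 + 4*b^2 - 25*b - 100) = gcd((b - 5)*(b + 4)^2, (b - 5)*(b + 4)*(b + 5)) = b^2 - b - 20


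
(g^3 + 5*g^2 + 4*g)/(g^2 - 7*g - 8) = g*(g + 4)/(g - 8)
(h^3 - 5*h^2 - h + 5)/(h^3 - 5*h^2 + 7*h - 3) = (h^2 - 4*h - 5)/(h^2 - 4*h + 3)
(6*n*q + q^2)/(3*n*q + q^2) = (6*n + q)/(3*n + q)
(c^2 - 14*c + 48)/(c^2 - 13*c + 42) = (c - 8)/(c - 7)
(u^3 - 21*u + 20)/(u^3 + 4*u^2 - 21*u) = (u^3 - 21*u + 20)/(u*(u^2 + 4*u - 21))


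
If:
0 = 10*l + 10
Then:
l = -1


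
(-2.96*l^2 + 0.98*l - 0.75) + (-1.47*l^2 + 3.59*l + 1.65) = -4.43*l^2 + 4.57*l + 0.9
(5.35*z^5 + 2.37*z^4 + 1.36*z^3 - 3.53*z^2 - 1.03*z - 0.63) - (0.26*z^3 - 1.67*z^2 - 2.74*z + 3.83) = 5.35*z^5 + 2.37*z^4 + 1.1*z^3 - 1.86*z^2 + 1.71*z - 4.46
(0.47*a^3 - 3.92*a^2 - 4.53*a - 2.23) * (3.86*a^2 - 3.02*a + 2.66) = 1.8142*a^5 - 16.5506*a^4 - 4.3972*a^3 - 5.3544*a^2 - 5.3152*a - 5.9318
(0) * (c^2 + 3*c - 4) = 0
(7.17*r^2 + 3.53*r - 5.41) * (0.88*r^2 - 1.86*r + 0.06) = 6.3096*r^4 - 10.2298*r^3 - 10.8964*r^2 + 10.2744*r - 0.3246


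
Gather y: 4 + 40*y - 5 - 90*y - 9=-50*y - 10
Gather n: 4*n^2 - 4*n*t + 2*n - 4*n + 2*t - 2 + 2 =4*n^2 + n*(-4*t - 2) + 2*t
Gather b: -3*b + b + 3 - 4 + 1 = -2*b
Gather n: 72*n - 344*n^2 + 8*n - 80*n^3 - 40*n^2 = -80*n^3 - 384*n^2 + 80*n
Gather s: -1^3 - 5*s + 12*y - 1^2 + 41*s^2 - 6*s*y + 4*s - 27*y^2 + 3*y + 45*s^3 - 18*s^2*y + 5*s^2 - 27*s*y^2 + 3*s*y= 45*s^3 + s^2*(46 - 18*y) + s*(-27*y^2 - 3*y - 1) - 27*y^2 + 15*y - 2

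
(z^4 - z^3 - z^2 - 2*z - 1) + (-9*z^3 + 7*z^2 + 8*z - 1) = z^4 - 10*z^3 + 6*z^2 + 6*z - 2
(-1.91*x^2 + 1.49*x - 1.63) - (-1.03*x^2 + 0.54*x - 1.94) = -0.88*x^2 + 0.95*x + 0.31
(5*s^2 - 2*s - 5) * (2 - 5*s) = -25*s^3 + 20*s^2 + 21*s - 10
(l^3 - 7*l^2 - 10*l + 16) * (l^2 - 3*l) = l^5 - 10*l^4 + 11*l^3 + 46*l^2 - 48*l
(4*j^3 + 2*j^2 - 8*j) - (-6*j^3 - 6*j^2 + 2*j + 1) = 10*j^3 + 8*j^2 - 10*j - 1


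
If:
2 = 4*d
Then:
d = 1/2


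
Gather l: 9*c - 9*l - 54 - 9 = 9*c - 9*l - 63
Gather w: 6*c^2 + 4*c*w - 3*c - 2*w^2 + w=6*c^2 - 3*c - 2*w^2 + w*(4*c + 1)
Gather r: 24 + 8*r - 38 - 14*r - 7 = -6*r - 21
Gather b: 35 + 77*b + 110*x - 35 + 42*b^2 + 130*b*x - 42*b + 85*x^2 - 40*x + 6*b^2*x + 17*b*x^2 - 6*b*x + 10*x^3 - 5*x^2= b^2*(6*x + 42) + b*(17*x^2 + 124*x + 35) + 10*x^3 + 80*x^2 + 70*x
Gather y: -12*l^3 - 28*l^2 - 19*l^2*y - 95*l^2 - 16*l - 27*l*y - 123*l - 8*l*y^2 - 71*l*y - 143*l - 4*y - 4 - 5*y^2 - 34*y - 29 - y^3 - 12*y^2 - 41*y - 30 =-12*l^3 - 123*l^2 - 282*l - y^3 + y^2*(-8*l - 17) + y*(-19*l^2 - 98*l - 79) - 63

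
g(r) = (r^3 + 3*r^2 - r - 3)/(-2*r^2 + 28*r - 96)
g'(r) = (4*r - 28)*(r^3 + 3*r^2 - r - 3)/(-2*r^2 + 28*r - 96)^2 + (3*r^2 + 6*r - 1)/(-2*r^2 + 28*r - 96)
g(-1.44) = -0.01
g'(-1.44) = 0.02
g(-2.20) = -0.02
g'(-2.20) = -0.01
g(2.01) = -0.32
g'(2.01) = -0.62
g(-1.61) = -0.02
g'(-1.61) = 0.02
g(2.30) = -0.54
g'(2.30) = -0.92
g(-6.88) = 0.47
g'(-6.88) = -0.19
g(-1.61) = -0.02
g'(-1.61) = 0.02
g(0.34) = 0.03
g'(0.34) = -0.01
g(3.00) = -1.60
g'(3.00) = -2.32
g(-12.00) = 1.79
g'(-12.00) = -0.31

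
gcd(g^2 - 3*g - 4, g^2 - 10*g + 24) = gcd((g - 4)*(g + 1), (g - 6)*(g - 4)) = g - 4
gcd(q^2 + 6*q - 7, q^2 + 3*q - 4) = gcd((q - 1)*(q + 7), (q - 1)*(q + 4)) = q - 1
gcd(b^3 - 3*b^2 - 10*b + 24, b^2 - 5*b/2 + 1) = b - 2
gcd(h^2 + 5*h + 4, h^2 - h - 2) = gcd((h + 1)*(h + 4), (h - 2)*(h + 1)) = h + 1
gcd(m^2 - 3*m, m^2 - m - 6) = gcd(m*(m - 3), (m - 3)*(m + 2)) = m - 3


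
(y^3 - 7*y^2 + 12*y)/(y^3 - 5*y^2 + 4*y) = (y - 3)/(y - 1)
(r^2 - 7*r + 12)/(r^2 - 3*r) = (r - 4)/r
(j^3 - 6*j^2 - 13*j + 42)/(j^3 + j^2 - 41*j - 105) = (j - 2)/(j + 5)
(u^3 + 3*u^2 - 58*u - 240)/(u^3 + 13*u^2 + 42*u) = (u^2 - 3*u - 40)/(u*(u + 7))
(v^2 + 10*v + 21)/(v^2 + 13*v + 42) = (v + 3)/(v + 6)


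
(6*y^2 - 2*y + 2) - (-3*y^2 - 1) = 9*y^2 - 2*y + 3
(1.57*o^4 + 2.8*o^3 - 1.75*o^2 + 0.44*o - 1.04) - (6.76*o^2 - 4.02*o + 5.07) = 1.57*o^4 + 2.8*o^3 - 8.51*o^2 + 4.46*o - 6.11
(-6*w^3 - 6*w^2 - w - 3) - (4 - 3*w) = -6*w^3 - 6*w^2 + 2*w - 7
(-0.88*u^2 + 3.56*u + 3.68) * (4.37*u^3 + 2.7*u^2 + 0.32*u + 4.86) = -3.8456*u^5 + 13.1812*u^4 + 25.412*u^3 + 6.7984*u^2 + 18.4792*u + 17.8848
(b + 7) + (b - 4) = 2*b + 3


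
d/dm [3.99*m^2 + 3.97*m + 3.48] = 7.98*m + 3.97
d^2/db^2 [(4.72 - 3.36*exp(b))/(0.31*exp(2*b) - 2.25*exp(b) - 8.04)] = (-0.322896*exp(4*b) - 0.529231999999997*exp(3*b) - 60.123384*exp(2*b) + 131.733912*exp(b) - 302.580576)*exp(b)/(0.029791*exp(6*b) - 0.648675*exp(5*b) + 2.390193*exp(4*b) + 22.256775*exp(3*b) - 61.990812*exp(2*b) - 436.3308*exp(b) - 519.718464)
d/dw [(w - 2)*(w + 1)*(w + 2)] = 3*w^2 + 2*w - 4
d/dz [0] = 0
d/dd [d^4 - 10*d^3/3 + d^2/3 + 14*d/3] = 4*d^3 - 10*d^2 + 2*d/3 + 14/3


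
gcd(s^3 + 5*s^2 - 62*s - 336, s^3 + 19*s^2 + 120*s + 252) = s^2 + 13*s + 42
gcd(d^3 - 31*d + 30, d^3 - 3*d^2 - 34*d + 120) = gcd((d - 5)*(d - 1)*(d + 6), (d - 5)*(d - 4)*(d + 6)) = d^2 + d - 30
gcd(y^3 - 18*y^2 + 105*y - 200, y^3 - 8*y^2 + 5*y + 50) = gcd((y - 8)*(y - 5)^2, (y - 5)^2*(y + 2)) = y^2 - 10*y + 25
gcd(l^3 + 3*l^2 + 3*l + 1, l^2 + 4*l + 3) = l + 1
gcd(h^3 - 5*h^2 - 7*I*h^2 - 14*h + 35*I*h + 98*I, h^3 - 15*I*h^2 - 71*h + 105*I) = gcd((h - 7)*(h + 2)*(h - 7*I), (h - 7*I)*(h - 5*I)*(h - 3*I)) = h - 7*I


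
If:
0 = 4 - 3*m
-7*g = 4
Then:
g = -4/7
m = 4/3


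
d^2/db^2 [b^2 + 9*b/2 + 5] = 2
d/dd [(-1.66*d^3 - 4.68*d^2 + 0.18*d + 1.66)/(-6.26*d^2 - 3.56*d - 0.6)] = (10.3916*d^4 + 11.8192*d^3 + 20.7756*d^2 + 26.3992*d + 5.8016)/(39.1876*d^4 + 44.5712*d^3 + 20.1856*d^2 + 4.272*d + 0.36)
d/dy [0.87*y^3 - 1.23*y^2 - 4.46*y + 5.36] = 2.61*y^2 - 2.46*y - 4.46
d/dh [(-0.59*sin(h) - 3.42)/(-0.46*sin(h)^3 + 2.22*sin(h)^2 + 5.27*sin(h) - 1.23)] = (-0.5428*sin(h)^3 - 3.4098*sin(h)^2 + 15.1848*sin(h) + 18.7491)*cos(h)/(0.2116*sin(h)^6 - 2.0424*sin(h)^5 + 0.080000000000001*sin(h)^4 + 24.5304*sin(h)^3 + 22.3117*sin(h)^2 - 12.9642*sin(h) + 1.5129)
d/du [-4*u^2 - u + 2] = -8*u - 1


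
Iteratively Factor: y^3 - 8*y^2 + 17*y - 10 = (y - 2)*(y^2 - 6*y + 5) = (y - 2)*(y - 1)*(y - 5)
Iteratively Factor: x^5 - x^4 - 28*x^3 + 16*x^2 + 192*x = (x + 4)*(x^4 - 5*x^3 - 8*x^2 + 48*x) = (x + 3)*(x + 4)*(x^3 - 8*x^2 + 16*x) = (x - 4)*(x + 3)*(x + 4)*(x^2 - 4*x) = x*(x - 4)*(x + 3)*(x + 4)*(x - 4)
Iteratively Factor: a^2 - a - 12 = (a - 4)*(a + 3)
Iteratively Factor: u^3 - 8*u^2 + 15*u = (u - 3)*(u^2 - 5*u) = u*(u - 3)*(u - 5)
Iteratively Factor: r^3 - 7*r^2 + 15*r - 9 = (r - 1)*(r^2 - 6*r + 9) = (r - 3)*(r - 1)*(r - 3)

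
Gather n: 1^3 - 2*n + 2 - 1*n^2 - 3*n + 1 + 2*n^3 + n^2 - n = 2*n^3 - 6*n + 4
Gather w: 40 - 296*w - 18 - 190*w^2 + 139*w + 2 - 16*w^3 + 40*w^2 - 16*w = -16*w^3 - 150*w^2 - 173*w + 24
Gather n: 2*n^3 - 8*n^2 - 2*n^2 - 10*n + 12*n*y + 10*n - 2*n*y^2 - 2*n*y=2*n^3 - 10*n^2 + n*(-2*y^2 + 10*y)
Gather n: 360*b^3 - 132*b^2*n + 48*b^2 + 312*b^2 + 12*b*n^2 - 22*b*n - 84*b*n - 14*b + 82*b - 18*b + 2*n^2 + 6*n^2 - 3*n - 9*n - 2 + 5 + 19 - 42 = 360*b^3 + 360*b^2 + 50*b + n^2*(12*b + 8) + n*(-132*b^2 - 106*b - 12) - 20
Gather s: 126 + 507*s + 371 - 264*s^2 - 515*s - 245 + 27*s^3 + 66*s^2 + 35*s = 27*s^3 - 198*s^2 + 27*s + 252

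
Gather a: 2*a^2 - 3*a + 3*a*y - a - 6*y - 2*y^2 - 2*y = 2*a^2 + a*(3*y - 4) - 2*y^2 - 8*y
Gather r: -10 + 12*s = 12*s - 10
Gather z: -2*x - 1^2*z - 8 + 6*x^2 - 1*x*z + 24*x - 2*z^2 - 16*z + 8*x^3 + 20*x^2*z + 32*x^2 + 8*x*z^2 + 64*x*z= 8*x^3 + 38*x^2 + 22*x + z^2*(8*x - 2) + z*(20*x^2 + 63*x - 17) - 8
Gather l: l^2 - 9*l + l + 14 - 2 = l^2 - 8*l + 12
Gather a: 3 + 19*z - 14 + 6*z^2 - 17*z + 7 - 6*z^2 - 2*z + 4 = 0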